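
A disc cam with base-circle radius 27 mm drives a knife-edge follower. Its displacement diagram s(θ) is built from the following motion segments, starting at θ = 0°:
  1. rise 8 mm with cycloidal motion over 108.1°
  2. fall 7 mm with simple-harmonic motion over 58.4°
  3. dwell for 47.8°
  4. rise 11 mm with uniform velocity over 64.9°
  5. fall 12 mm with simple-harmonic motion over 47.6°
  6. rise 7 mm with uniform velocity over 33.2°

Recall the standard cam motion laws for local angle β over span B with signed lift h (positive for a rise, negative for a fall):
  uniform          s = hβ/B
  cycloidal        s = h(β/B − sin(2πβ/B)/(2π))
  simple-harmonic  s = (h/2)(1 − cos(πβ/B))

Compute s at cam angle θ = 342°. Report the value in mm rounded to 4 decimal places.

seg 1 [0°–108.1°] cycloidal, h=8: full span → s += 8 → s = 8.0000
seg 2 [108.1°–166.5°] simple-harmonic, h=-7: full span → s += -7 → s = 1.0000
seg 3 [166.5°–214.3°] dwell: s stays 1.0000
seg 4 [214.3°–279.2°] uniform, h=11: full span → s += 11 → s = 12.0000
seg 5 [279.2°–326.8°] simple-harmonic, h=-12: full span → s += -12 → s = 0.0000
seg 6 [326.8°–360°] uniform, h=7: θ=342° here. β=15.2, B=33.2. 7·15.2/33.2 = 3.2048 → s = 3.2048

3.2048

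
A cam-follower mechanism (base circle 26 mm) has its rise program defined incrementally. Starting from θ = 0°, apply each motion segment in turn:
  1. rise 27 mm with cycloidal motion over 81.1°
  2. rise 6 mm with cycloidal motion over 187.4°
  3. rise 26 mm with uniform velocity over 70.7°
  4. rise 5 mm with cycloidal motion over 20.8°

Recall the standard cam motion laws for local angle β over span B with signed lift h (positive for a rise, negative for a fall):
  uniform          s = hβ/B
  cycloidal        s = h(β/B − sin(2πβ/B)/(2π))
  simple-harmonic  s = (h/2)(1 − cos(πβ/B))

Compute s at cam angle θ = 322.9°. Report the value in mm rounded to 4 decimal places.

seg 1 [0°–81.1°] cycloidal, h=27: full span → s += 27 → s = 27.0000
seg 2 [81.1°–268.5°] cycloidal, h=6: full span → s += 6 → s = 33.0000
seg 3 [268.5°–339.2°] uniform, h=26: θ=322.9° here. β=54.4, B=70.7. 26·54.4/70.7 = 20.0057 → s = 53.0057

53.0057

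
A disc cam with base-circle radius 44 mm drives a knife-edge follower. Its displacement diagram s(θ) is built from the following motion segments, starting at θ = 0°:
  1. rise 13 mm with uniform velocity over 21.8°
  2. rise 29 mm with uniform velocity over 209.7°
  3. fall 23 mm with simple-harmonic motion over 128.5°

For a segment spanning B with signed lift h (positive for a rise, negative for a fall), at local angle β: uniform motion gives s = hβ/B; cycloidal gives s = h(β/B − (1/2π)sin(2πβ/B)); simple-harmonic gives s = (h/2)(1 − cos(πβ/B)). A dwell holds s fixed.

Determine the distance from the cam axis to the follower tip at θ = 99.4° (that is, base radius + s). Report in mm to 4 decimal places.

seg 1 [0°–21.8°] uniform, h=13: full span → s += 13 → s = 13.0000
seg 2 [21.8°–231.5°] uniform, h=29: θ=99.4° here. β=77.6, B=209.7. 29·77.6/209.7 = 10.7315 → s = 23.7315
radial distance = base radius + s = 44 + 23.7315 = 67.7315

67.7315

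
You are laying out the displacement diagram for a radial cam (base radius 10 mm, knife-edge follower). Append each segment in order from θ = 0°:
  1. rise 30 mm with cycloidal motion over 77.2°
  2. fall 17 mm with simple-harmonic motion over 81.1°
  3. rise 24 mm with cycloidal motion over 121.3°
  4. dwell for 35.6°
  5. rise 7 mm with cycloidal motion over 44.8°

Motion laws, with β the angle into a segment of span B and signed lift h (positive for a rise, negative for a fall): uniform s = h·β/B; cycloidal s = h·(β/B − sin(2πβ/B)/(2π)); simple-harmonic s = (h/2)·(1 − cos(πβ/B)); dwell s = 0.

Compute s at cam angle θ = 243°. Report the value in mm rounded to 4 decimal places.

seg 1 [0°–77.2°] cycloidal, h=30: full span → s += 30 → s = 30.0000
seg 2 [77.2°–158.3°] simple-harmonic, h=-17: full span → s += -17 → s = 13.0000
seg 3 [158.3°–279.6°] cycloidal, h=24: θ=243° here. β=84.7, B=121.3. 24·(0.6983 − sin(2π·0.6983)/(2π)) = 20.3782 → s = 33.3782

33.3782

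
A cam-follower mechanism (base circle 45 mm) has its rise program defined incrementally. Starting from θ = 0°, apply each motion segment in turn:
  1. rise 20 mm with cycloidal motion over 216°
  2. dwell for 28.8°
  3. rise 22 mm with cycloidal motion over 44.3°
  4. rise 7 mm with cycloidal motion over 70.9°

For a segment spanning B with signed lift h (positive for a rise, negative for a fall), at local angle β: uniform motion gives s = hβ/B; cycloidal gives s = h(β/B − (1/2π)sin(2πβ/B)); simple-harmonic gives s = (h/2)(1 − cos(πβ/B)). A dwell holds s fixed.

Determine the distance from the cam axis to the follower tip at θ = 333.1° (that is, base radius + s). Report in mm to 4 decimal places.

seg 1 [0°–216°] cycloidal, h=20: full span → s += 20 → s = 20.0000
seg 2 [216°–244.8°] dwell: s stays 20.0000
seg 3 [244.8°–289.1°] cycloidal, h=22: full span → s += 22 → s = 42.0000
seg 4 [289.1°–360°] cycloidal, h=7: θ=333.1° here. β=44, B=70.9. 7·(0.6206 − sin(2π·0.6206)/(2π)) = 5.1098 → s = 47.1098
radial distance = base radius + s = 45 + 47.1098 = 92.1098

92.1098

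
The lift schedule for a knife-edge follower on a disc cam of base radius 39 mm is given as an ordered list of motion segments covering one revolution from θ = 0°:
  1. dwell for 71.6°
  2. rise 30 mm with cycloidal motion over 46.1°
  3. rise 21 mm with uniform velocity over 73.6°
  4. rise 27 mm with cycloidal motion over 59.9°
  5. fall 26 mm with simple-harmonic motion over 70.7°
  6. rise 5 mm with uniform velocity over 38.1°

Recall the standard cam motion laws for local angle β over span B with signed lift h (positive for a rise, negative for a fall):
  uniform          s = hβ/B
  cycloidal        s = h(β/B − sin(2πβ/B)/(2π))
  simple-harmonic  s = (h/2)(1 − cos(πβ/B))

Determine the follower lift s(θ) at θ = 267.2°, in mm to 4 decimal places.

seg 1 [0°–71.6°] dwell: s stays 0.0000
seg 2 [71.6°–117.7°] cycloidal, h=30: full span → s += 30 → s = 30.0000
seg 3 [117.7°–191.3°] uniform, h=21: full span → s += 21 → s = 51.0000
seg 4 [191.3°–251.2°] cycloidal, h=27: full span → s += 27 → s = 78.0000
seg 5 [251.2°–321.9°] simple-harmonic, h=-26: θ=267.2° here. β=16, B=70.7. -26/2·(1 − cos(π·0.2263)) = -3.1495 → s = 74.8505

74.8505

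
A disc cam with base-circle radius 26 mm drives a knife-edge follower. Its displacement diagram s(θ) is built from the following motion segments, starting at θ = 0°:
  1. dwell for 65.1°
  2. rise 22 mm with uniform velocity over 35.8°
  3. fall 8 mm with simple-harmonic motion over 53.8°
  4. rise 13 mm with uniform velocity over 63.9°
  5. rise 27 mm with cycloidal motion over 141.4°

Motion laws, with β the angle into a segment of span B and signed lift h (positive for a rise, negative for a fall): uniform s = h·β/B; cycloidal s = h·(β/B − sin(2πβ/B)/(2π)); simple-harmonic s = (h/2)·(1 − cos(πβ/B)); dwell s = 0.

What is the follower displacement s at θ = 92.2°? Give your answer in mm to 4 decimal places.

seg 1 [0°–65.1°] dwell: s stays 0.0000
seg 2 [65.1°–100.9°] uniform, h=22: θ=92.2° here. β=27.1, B=35.8. 22·27.1/35.8 = 16.6536 → s = 16.6536

16.6536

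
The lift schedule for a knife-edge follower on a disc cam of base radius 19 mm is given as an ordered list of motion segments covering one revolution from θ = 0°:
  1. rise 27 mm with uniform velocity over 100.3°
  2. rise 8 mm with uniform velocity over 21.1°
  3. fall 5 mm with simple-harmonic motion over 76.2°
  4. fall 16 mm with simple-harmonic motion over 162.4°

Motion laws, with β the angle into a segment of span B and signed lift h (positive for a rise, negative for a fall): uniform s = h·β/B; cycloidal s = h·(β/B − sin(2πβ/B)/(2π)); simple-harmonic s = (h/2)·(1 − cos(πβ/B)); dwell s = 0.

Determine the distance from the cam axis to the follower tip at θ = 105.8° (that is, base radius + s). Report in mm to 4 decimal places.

seg 1 [0°–100.3°] uniform, h=27: full span → s += 27 → s = 27.0000
seg 2 [100.3°–121.4°] uniform, h=8: θ=105.8° here. β=5.5, B=21.1. 8·5.5/21.1 = 2.0853 → s = 29.0853
radial distance = base radius + s = 19 + 29.0853 = 48.0853

48.0853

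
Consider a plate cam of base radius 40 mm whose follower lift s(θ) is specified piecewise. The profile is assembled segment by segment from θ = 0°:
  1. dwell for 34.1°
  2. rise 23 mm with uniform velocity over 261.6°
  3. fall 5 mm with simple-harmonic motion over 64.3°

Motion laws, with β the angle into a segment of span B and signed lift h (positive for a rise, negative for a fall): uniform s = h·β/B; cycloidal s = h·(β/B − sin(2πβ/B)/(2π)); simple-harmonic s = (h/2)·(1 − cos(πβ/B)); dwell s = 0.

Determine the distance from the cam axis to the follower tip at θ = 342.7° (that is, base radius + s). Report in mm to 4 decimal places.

seg 1 [0°–34.1°] dwell: s stays 0.0000
seg 2 [34.1°–295.7°] uniform, h=23: full span → s += 23 → s = 23.0000
seg 3 [295.7°–360°] simple-harmonic, h=-5: θ=342.7° here. β=47, B=64.3. -5/2·(1 − cos(π·0.7309)) = -4.1589 → s = 18.8411
radial distance = base radius + s = 40 + 18.8411 = 58.8411

58.8411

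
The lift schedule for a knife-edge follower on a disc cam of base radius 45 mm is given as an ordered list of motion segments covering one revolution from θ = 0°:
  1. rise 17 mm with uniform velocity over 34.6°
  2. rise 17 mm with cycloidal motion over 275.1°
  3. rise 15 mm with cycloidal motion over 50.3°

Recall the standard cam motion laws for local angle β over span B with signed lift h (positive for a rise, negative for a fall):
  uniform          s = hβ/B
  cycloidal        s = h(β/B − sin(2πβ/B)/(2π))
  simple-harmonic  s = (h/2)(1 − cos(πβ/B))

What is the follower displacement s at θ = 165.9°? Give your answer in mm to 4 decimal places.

seg 1 [0°–34.6°] uniform, h=17: full span → s += 17 → s = 17.0000
seg 2 [34.6°–309.7°] cycloidal, h=17: θ=165.9° here. β=131.3, B=275.1. 17·(0.4773 − sin(2π·0.4773)/(2π)) = 7.7289 → s = 24.7289

24.7289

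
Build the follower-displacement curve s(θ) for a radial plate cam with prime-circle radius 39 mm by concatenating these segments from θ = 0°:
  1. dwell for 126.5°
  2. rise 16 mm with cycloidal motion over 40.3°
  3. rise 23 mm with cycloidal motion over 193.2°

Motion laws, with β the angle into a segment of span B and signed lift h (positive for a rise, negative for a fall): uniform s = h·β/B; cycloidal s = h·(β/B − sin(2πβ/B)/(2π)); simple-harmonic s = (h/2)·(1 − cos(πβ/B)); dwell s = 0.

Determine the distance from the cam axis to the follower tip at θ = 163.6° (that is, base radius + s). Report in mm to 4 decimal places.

seg 1 [0°–126.5°] dwell: s stays 0.0000
seg 2 [126.5°–166.8°] cycloidal, h=16: θ=163.6° here. β=37.1, B=40.3. 16·(0.9206 − sin(2π·0.9206)/(2π)) = 15.9479 → s = 15.9479
radial distance = base radius + s = 39 + 15.9479 = 54.9479

54.9479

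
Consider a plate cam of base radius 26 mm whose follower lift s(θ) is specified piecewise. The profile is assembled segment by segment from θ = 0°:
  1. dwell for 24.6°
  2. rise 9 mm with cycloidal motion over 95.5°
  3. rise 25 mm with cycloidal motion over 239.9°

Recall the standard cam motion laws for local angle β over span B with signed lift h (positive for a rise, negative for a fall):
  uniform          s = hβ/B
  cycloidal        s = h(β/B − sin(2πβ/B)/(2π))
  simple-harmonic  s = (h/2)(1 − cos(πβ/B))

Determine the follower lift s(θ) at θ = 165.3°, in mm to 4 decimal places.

seg 1 [0°–24.6°] dwell: s stays 0.0000
seg 2 [24.6°–120.1°] cycloidal, h=9: full span → s += 9 → s = 9.0000
seg 3 [120.1°–360°] cycloidal, h=25: θ=165.3° here. β=45.2, B=239.9. 25·(0.1884 − sin(2π·0.1884)/(2π)) = 1.0256 → s = 10.0256

10.0256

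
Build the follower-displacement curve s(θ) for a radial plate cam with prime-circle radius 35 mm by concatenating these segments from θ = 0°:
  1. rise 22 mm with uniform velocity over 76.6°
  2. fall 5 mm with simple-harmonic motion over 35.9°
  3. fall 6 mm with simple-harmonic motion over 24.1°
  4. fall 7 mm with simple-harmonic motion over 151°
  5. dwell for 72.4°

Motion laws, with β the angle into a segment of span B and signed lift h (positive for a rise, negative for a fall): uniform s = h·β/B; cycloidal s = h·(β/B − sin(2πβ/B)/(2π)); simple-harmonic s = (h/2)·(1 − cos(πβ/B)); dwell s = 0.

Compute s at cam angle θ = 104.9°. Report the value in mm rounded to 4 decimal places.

seg 1 [0°–76.6°] uniform, h=22: full span → s += 22 → s = 22.0000
seg 2 [76.6°–112.5°] simple-harmonic, h=-5: θ=104.9° here. β=28.3, B=35.9. -5/2·(1 − cos(π·0.7883)) = -4.4672 → s = 17.5328

17.5328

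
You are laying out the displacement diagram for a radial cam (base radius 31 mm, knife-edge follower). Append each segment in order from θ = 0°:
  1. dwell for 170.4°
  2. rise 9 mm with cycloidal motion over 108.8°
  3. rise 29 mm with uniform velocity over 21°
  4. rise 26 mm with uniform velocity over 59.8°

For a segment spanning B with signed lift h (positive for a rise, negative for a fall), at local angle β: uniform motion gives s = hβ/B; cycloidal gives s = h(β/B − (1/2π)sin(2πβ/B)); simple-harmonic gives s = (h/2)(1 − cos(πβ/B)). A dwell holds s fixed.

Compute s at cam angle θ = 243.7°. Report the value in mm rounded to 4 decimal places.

seg 1 [0°–170.4°] dwell: s stays 0.0000
seg 2 [170.4°–279.2°] cycloidal, h=9: θ=243.7° here. β=73.3, B=108.8. 9·(0.6737 − sin(2π·0.6737)/(2π)) = 7.3344 → s = 7.3344

7.3344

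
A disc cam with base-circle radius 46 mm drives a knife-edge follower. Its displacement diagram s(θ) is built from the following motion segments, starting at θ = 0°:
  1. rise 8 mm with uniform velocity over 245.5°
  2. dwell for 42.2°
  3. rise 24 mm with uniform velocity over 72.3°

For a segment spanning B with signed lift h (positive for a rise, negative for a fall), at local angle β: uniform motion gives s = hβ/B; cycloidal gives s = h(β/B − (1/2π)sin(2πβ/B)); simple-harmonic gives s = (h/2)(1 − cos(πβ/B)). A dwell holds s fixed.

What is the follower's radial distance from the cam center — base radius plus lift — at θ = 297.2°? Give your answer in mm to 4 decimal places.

seg 1 [0°–245.5°] uniform, h=8: full span → s += 8 → s = 8.0000
seg 2 [245.5°–287.7°] dwell: s stays 8.0000
seg 3 [287.7°–360°] uniform, h=24: θ=297.2° here. β=9.5, B=72.3. 24·9.5/72.3 = 3.1535 → s = 11.1535
radial distance = base radius + s = 46 + 11.1535 = 57.1535

57.1535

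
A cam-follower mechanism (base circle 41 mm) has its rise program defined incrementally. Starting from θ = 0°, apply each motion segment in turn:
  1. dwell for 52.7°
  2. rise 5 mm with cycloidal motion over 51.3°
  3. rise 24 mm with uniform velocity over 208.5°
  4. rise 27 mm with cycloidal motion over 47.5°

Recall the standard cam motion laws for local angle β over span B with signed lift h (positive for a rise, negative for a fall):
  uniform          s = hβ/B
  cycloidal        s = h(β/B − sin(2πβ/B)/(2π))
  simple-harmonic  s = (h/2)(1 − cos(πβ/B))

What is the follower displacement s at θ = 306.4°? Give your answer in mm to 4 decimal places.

seg 1 [0°–52.7°] dwell: s stays 0.0000
seg 2 [52.7°–104°] cycloidal, h=5: full span → s += 5 → s = 5.0000
seg 3 [104°–312.5°] uniform, h=24: θ=306.4° here. β=202.4, B=208.5. 24·202.4/208.5 = 23.2978 → s = 28.2978

28.2978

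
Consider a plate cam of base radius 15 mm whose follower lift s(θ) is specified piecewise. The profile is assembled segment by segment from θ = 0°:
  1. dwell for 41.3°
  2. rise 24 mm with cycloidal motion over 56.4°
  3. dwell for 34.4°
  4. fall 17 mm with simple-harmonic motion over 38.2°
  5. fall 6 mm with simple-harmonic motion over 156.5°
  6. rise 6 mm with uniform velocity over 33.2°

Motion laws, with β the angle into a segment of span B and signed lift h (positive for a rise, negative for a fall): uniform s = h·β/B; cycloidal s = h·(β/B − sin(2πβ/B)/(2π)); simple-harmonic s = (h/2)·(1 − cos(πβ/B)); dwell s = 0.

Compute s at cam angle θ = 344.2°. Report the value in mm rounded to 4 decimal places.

seg 1 [0°–41.3°] dwell: s stays 0.0000
seg 2 [41.3°–97.7°] cycloidal, h=24: full span → s += 24 → s = 24.0000
seg 3 [97.7°–132.1°] dwell: s stays 24.0000
seg 4 [132.1°–170.3°] simple-harmonic, h=-17: full span → s += -17 → s = 7.0000
seg 5 [170.3°–326.8°] simple-harmonic, h=-6: full span → s += -6 → s = 1.0000
seg 6 [326.8°–360°] uniform, h=6: θ=344.2° here. β=17.4, B=33.2. 6·17.4/33.2 = 3.1446 → s = 4.1446

4.1446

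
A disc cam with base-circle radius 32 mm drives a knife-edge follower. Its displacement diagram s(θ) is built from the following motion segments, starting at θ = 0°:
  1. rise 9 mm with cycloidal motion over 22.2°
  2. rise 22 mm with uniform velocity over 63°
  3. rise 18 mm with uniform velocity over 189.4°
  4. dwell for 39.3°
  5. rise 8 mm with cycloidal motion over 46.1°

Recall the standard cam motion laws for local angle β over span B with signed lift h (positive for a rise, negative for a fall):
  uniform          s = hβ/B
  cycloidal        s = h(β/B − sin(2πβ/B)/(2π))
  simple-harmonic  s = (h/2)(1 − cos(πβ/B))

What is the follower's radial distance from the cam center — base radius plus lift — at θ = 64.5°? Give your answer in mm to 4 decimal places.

seg 1 [0°–22.2°] cycloidal, h=9: full span → s += 9 → s = 9.0000
seg 2 [22.2°–85.2°] uniform, h=22: θ=64.5° here. β=42.3, B=63. 22·42.3/63 = 14.7714 → s = 23.7714
radial distance = base radius + s = 32 + 23.7714 = 55.7714

55.7714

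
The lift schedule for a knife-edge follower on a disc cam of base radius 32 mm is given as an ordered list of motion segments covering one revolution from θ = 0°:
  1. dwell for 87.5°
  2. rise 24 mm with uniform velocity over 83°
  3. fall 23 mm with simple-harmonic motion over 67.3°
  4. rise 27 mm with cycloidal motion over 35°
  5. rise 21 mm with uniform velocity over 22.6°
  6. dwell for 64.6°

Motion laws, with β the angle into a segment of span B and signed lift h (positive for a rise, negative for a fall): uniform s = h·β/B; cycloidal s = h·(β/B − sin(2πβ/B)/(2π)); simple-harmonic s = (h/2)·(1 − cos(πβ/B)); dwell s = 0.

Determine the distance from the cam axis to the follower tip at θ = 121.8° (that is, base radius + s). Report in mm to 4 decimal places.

seg 1 [0°–87.5°] dwell: s stays 0.0000
seg 2 [87.5°–170.5°] uniform, h=24: θ=121.8° here. β=34.3, B=83. 24·34.3/83 = 9.9181 → s = 9.9181
radial distance = base radius + s = 32 + 9.9181 = 41.9181

41.9181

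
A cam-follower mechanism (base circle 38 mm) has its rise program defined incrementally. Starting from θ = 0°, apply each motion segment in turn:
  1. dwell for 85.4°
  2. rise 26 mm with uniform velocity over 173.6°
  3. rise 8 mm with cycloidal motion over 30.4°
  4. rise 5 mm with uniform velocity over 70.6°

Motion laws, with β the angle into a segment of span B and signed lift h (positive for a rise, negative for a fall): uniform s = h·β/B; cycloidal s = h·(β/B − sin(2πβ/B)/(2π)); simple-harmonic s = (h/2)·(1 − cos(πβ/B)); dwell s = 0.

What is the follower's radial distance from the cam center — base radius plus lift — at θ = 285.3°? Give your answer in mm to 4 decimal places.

seg 1 [0°–85.4°] dwell: s stays 0.0000
seg 2 [85.4°–259°] uniform, h=26: full span → s += 26 → s = 26.0000
seg 3 [259°–289.4°] cycloidal, h=8: θ=285.3° here. β=26.3, B=30.4. 8·(0.8651 − sin(2π·0.8651)/(2π)) = 7.8754 → s = 33.8754
radial distance = base radius + s = 38 + 33.8754 = 71.8754

71.8754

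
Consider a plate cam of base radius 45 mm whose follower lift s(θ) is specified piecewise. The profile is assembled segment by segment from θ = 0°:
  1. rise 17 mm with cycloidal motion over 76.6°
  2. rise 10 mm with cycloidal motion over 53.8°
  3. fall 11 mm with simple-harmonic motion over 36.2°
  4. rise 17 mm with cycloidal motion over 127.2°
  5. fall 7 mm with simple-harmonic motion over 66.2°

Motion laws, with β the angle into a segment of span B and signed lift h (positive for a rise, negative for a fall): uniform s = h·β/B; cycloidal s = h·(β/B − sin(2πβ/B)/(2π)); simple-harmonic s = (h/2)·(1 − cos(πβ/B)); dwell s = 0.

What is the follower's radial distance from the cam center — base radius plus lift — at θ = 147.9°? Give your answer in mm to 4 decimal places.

seg 1 [0°–76.6°] cycloidal, h=17: full span → s += 17 → s = 17.0000
seg 2 [76.6°–130.4°] cycloidal, h=10: full span → s += 10 → s = 27.0000
seg 3 [130.4°–166.6°] simple-harmonic, h=-11: θ=147.9° here. β=17.5, B=36.2. -11/2·(1 − cos(π·0.4834)) = -5.2137 → s = 21.7863
radial distance = base radius + s = 45 + 21.7863 = 66.7863

66.7863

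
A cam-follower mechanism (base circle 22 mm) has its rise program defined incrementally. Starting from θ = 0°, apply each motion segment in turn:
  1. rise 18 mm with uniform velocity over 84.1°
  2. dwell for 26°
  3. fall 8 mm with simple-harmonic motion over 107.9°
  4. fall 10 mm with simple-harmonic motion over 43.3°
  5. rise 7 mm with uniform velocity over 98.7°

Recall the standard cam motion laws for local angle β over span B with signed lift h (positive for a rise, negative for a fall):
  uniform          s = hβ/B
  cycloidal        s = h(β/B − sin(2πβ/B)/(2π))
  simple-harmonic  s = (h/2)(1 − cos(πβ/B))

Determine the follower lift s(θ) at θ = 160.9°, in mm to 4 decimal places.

seg 1 [0°–84.1°] uniform, h=18: full span → s += 18 → s = 18.0000
seg 2 [84.1°–110.1°] dwell: s stays 18.0000
seg 3 [110.1°–218°] simple-harmonic, h=-8: θ=160.9° here. β=50.8, B=107.9. -8/2·(1 − cos(π·0.4708)) = -3.6337 → s = 14.3663

14.3663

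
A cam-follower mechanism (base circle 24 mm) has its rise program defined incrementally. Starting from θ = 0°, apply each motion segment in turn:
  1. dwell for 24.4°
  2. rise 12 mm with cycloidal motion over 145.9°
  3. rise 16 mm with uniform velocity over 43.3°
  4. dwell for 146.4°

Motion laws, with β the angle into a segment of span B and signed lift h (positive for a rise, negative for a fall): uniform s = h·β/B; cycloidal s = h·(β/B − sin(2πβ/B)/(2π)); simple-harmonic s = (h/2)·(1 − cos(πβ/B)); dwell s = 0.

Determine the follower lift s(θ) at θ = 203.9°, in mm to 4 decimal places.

seg 1 [0°–24.4°] dwell: s stays 0.0000
seg 2 [24.4°–170.3°] cycloidal, h=12: full span → s += 12 → s = 12.0000
seg 3 [170.3°–213.6°] uniform, h=16: θ=203.9° here. β=33.6, B=43.3. 16·33.6/43.3 = 12.4157 → s = 24.4157

24.4157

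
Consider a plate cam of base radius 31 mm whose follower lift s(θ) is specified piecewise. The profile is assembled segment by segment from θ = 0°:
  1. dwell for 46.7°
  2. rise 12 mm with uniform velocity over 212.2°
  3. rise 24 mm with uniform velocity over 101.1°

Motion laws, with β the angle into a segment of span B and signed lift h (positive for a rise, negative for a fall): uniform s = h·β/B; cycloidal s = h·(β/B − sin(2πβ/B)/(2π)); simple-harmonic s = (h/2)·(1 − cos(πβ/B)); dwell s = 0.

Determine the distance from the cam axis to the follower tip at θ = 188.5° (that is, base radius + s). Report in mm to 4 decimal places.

seg 1 [0°–46.7°] dwell: s stays 0.0000
seg 2 [46.7°–258.9°] uniform, h=12: θ=188.5° here. β=141.8, B=212.2. 12·141.8/212.2 = 8.0189 → s = 8.0189
radial distance = base radius + s = 31 + 8.0189 = 39.0189

39.0189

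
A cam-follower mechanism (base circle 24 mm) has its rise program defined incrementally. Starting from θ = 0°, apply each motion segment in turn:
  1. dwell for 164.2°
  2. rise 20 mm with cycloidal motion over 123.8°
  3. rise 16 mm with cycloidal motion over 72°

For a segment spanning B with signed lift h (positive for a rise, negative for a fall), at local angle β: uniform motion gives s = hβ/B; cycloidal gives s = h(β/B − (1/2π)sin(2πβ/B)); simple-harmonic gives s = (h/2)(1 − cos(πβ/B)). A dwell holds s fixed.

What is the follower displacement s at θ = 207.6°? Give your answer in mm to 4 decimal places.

seg 1 [0°–164.2°] dwell: s stays 0.0000
seg 2 [164.2°–288°] cycloidal, h=20: θ=207.6° here. β=43.4, B=123.8. 20·(0.3506 − sin(2π·0.3506)/(2π)) = 4.4428 → s = 4.4428

4.4428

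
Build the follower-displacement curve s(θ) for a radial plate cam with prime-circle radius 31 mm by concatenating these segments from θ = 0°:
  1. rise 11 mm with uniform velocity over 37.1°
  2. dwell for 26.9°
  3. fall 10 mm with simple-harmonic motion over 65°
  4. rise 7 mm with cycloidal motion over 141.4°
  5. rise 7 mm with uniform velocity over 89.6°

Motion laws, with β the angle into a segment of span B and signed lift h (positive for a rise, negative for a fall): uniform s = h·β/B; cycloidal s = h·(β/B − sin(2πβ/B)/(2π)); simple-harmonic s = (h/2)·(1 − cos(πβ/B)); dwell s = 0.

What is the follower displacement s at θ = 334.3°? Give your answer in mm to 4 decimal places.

seg 1 [0°–37.1°] uniform, h=11: full span → s += 11 → s = 11.0000
seg 2 [37.1°–64°] dwell: s stays 11.0000
seg 3 [64°–129°] simple-harmonic, h=-10: full span → s += -10 → s = 1.0000
seg 4 [129°–270.4°] cycloidal, h=7: full span → s += 7 → s = 8.0000
seg 5 [270.4°–360°] uniform, h=7: θ=334.3° here. β=63.9, B=89.6. 7·63.9/89.6 = 4.9922 → s = 12.9922

12.9922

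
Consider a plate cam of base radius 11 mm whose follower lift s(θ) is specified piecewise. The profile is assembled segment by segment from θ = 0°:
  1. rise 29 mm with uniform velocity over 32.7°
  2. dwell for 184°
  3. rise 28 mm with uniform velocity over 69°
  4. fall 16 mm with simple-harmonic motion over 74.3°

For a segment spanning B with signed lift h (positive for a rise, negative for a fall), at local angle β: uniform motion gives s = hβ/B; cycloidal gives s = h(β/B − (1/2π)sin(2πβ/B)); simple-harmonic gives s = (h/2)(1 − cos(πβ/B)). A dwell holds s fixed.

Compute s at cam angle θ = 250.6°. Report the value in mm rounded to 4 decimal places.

seg 1 [0°–32.7°] uniform, h=29: full span → s += 29 → s = 29.0000
seg 2 [32.7°–216.7°] dwell: s stays 29.0000
seg 3 [216.7°–285.7°] uniform, h=28: θ=250.6° here. β=33.9, B=69. 28·33.9/69 = 13.7565 → s = 42.7565

42.7565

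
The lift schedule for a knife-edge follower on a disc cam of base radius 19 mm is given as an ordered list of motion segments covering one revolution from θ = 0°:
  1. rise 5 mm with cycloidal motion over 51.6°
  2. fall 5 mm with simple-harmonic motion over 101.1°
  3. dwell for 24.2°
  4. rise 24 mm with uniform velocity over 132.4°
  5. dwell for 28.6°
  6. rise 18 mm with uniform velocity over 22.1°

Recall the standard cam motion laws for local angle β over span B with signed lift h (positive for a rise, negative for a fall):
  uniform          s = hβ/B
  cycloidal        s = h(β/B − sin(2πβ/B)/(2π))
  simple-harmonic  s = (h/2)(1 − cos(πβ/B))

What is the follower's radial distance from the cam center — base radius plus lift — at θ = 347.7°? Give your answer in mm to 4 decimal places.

seg 1 [0°–51.6°] cycloidal, h=5: full span → s += 5 → s = 5.0000
seg 2 [51.6°–152.7°] simple-harmonic, h=-5: full span → s += -5 → s = 0.0000
seg 3 [152.7°–176.9°] dwell: s stays 0.0000
seg 4 [176.9°–309.3°] uniform, h=24: full span → s += 24 → s = 24.0000
seg 5 [309.3°–337.9°] dwell: s stays 24.0000
seg 6 [337.9°–360°] uniform, h=18: θ=347.7° here. β=9.8, B=22.1. 18·9.8/22.1 = 7.9819 → s = 31.9819
radial distance = base radius + s = 19 + 31.9819 = 50.9819

50.9819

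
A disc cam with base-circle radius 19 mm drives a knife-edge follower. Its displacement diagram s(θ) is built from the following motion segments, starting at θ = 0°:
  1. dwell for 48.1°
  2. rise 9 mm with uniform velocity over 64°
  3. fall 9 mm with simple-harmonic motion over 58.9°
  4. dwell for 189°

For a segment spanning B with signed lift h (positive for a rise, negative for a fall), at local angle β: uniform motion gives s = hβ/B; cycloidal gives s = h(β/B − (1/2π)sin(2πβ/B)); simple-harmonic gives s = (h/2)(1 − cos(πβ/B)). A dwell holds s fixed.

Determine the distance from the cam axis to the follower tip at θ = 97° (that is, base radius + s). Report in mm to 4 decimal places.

seg 1 [0°–48.1°] dwell: s stays 0.0000
seg 2 [48.1°–112.1°] uniform, h=9: θ=97° here. β=48.9, B=64. 9·48.9/64 = 6.8766 → s = 6.8766
radial distance = base radius + s = 19 + 6.8766 = 25.8766

25.8766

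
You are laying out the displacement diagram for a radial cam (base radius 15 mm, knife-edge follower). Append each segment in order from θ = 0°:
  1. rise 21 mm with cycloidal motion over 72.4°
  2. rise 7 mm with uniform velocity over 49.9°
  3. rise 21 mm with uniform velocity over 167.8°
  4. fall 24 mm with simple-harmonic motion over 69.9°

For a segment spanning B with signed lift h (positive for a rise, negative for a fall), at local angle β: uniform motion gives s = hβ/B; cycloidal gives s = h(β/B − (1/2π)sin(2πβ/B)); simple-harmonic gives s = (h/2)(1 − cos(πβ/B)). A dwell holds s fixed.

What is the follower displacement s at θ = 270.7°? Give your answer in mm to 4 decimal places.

seg 1 [0°–72.4°] cycloidal, h=21: full span → s += 21 → s = 21.0000
seg 2 [72.4°–122.3°] uniform, h=7: full span → s += 7 → s = 28.0000
seg 3 [122.3°–290.1°] uniform, h=21: θ=270.7° here. β=148.4, B=167.8. 21·148.4/167.8 = 18.5721 → s = 46.5721

46.5721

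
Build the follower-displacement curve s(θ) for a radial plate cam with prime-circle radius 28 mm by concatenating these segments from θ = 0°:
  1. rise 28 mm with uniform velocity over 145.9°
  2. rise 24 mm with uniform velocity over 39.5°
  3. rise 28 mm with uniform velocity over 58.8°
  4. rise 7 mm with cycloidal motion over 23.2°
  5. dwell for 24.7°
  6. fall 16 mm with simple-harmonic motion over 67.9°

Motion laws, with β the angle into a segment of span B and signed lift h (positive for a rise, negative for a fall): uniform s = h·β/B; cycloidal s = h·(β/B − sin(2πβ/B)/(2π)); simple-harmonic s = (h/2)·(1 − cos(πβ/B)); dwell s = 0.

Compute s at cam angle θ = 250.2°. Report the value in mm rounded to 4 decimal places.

seg 1 [0°–145.9°] uniform, h=28: full span → s += 28 → s = 28.0000
seg 2 [145.9°–185.4°] uniform, h=24: full span → s += 24 → s = 52.0000
seg 3 [185.4°–244.2°] uniform, h=28: full span → s += 28 → s = 80.0000
seg 4 [244.2°–267.4°] cycloidal, h=7: θ=250.2° here. β=6, B=23.2. 7·(0.2586 − sin(2π·0.2586)/(2π)) = 0.6979 → s = 80.6979

80.6979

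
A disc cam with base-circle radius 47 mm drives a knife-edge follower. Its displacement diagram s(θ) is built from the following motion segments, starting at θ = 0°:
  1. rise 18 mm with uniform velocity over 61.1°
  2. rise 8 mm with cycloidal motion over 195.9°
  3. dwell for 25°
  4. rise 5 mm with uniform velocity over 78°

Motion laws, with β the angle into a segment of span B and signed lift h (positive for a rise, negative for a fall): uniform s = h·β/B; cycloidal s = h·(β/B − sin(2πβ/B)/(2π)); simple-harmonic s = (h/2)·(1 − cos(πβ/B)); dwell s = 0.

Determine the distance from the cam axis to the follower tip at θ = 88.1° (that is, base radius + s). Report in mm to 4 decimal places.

seg 1 [0°–61.1°] uniform, h=18: full span → s += 18 → s = 18.0000
seg 2 [61.1°–257°] cycloidal, h=8: θ=88.1° here. β=27, B=195.9. 8·(0.1378 − sin(2π·0.1378)/(2π)) = 0.1327 → s = 18.1327
radial distance = base radius + s = 47 + 18.1327 = 65.1327

65.1327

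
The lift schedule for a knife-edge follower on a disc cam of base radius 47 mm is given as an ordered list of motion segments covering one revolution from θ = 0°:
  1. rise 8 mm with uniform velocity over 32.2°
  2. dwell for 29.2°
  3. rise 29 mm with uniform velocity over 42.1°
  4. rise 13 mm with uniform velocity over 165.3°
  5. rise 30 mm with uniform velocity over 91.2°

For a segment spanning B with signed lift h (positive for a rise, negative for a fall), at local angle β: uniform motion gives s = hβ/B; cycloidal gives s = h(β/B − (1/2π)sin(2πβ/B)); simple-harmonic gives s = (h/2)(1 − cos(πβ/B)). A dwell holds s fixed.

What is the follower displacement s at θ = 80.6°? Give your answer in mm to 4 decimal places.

seg 1 [0°–32.2°] uniform, h=8: full span → s += 8 → s = 8.0000
seg 2 [32.2°–61.4°] dwell: s stays 8.0000
seg 3 [61.4°–103.5°] uniform, h=29: θ=80.6° here. β=19.2, B=42.1. 29·19.2/42.1 = 13.2257 → s = 21.2257

21.2257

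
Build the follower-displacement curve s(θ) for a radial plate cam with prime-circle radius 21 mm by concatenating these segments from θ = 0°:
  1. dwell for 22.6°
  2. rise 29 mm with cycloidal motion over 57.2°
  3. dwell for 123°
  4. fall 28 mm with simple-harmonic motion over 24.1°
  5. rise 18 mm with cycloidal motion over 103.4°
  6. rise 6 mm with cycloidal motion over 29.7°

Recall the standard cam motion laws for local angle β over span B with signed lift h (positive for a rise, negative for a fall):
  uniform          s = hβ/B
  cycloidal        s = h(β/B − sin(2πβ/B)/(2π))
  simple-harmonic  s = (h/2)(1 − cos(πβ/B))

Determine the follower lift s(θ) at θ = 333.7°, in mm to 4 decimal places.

seg 1 [0°–22.6°] dwell: s stays 0.0000
seg 2 [22.6°–79.8°] cycloidal, h=29: full span → s += 29 → s = 29.0000
seg 3 [79.8°–202.8°] dwell: s stays 29.0000
seg 4 [202.8°–226.9°] simple-harmonic, h=-28: full span → s += -28 → s = 1.0000
seg 5 [226.9°–330.3°] cycloidal, h=18: full span → s += 18 → s = 19.0000
seg 6 [330.3°–360°] cycloidal, h=6: θ=333.7° here. β=3.4, B=29.7. 6·(0.1145 − sin(2π·0.1145)/(2π)) = 0.0577 → s = 19.0577

19.0577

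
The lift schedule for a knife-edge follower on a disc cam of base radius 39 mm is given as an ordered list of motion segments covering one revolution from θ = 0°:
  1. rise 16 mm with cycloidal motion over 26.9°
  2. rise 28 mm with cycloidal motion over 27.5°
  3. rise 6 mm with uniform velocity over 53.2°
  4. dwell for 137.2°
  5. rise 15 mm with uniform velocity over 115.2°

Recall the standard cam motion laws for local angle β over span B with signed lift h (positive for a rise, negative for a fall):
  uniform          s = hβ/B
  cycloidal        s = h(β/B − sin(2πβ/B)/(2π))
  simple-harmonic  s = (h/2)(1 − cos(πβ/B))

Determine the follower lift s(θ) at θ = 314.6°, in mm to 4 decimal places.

seg 1 [0°–26.9°] cycloidal, h=16: full span → s += 16 → s = 16.0000
seg 2 [26.9°–54.4°] cycloidal, h=28: full span → s += 28 → s = 44.0000
seg 3 [54.4°–107.6°] uniform, h=6: full span → s += 6 → s = 50.0000
seg 4 [107.6°–244.8°] dwell: s stays 50.0000
seg 5 [244.8°–360°] uniform, h=15: θ=314.6° here. β=69.8, B=115.2. 15·69.8/115.2 = 9.0885 → s = 59.0885

59.0885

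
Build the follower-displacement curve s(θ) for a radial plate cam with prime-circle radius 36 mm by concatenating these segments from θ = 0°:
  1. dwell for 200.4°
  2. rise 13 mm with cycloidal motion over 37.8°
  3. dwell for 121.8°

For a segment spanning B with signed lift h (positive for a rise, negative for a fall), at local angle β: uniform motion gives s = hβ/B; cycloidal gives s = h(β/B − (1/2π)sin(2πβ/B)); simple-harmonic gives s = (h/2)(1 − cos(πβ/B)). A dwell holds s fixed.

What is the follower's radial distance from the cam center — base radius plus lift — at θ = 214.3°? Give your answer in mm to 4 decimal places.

seg 1 [0°–200.4°] dwell: s stays 0.0000
seg 2 [200.4°–238.2°] cycloidal, h=13: θ=214.3° here. β=13.9, B=37.8. 13·(0.3677 − sin(2π·0.3677)/(2π)) = 3.2521 → s = 3.2521
radial distance = base radius + s = 36 + 3.2521 = 39.2521

39.2521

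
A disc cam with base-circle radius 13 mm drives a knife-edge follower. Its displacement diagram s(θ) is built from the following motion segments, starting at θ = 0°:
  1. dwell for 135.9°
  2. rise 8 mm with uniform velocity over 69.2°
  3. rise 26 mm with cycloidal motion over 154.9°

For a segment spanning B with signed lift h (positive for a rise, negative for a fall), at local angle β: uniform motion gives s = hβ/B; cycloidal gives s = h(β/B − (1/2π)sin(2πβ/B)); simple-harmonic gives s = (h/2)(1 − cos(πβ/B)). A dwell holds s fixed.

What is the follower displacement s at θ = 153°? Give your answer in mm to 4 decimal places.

seg 1 [0°–135.9°] dwell: s stays 0.0000
seg 2 [135.9°–205.1°] uniform, h=8: θ=153° here. β=17.1, B=69.2. 8·17.1/69.2 = 1.9769 → s = 1.9769

1.9769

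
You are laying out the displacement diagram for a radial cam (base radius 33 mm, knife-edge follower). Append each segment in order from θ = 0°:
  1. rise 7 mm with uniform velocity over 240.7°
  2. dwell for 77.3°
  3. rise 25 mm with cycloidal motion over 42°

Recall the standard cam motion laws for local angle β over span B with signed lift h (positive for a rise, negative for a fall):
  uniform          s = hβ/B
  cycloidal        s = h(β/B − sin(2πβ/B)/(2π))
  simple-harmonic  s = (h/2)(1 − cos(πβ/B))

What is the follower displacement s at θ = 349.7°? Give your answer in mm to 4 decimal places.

seg 1 [0°–240.7°] uniform, h=7: full span → s += 7 → s = 7.0000
seg 2 [240.7°–318°] dwell: s stays 7.0000
seg 3 [318°–360°] cycloidal, h=25: θ=349.7° here. β=31.7, B=42. 25·(0.7548 − sin(2π·0.7548)/(2π)) = 22.8461 → s = 29.8461

29.8461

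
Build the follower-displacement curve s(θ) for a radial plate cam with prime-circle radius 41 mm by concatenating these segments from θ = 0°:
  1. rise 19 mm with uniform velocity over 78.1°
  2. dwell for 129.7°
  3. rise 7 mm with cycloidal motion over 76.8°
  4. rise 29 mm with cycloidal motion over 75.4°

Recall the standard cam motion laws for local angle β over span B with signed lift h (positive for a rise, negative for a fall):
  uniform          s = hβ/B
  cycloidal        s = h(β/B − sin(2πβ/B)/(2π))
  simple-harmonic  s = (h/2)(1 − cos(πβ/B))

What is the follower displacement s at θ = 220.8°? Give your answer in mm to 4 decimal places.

seg 1 [0°–78.1°] uniform, h=19: full span → s += 19 → s = 19.0000
seg 2 [78.1°–207.8°] dwell: s stays 19.0000
seg 3 [207.8°–284.6°] cycloidal, h=7: θ=220.8° here. β=13, B=76.8. 7·(0.1693 − sin(2π·0.1693)/(2π)) = 0.2111 → s = 19.2111

19.2111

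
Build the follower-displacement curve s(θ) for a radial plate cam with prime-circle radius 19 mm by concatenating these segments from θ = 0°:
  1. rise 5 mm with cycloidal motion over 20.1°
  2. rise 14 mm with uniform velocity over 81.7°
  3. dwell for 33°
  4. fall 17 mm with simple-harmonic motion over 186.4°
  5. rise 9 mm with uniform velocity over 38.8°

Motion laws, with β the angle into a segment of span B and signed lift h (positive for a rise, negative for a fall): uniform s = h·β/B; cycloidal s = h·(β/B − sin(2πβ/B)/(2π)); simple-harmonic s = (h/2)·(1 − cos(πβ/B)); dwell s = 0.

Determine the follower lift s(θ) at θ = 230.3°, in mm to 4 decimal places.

seg 1 [0°–20.1°] cycloidal, h=5: full span → s += 5 → s = 5.0000
seg 2 [20.1°–101.8°] uniform, h=14: full span → s += 14 → s = 19.0000
seg 3 [101.8°–134.8°] dwell: s stays 19.0000
seg 4 [134.8°–321.2°] simple-harmonic, h=-17: θ=230.3° here. β=95.5, B=186.4. -17/2·(1 − cos(π·0.5123)) = -8.8294 → s = 10.1706

10.1706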